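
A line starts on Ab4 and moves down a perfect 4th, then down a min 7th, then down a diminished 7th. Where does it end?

G#2

A perfect fourth down from Ab4 is Eb4.
Down a minor seventh from Eb4: F3 (10 semitones down).
Down a diminished seventh from F3: G#2 (9 semitones down).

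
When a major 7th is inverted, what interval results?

m2

Interval numbers invert to sum to nine: 7 + 2 = 9, so a seventh inverts to a second.
Quality inverts too: major becomes minor. That makes the inversion a minor second.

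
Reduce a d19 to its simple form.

Each octave removed subtracts seven from the number: 19 − 14 = 5.
Quality carries through unchanged, so the simple form is a diminished fifth.

diminished fifth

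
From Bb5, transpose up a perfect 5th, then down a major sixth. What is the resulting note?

A perfect fifth up from Bb5 is F6.
F6 down a major sixth → Ab5 (9 semitones).

Ab5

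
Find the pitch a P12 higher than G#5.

D#7

Counting five letter names plus an octave up from G lands on D.
A perfect twelfth is 19 semitones; 19 semitones up from G#5 gives D#7.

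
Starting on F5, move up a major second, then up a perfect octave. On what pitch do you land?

G6

A major second up from F5 is G5.
Up a perfect octave from G5: G6 (12 semitones up).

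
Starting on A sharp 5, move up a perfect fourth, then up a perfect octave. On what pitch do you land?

D sharp 7

Up a perfect fourth from A#5: D#6 (5 semitones up).
A perfect octave up from D#6 is D#7.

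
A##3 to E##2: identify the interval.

Descending from A##3 to E##2 is the same interval as ascending E##2 to A##3.
E to A spans four letter names (E-F-G-A), plus an octave: an eleventh.
E##2 to A##3 is 17 semitones, matching the perfect eleventh exactly, so the quality is perfect.
(Equivalently, a compound perfect fourth: a perfect fourth plus an octave.)

perfect eleventh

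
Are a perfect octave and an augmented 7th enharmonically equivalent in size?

Yes

Both span 12 semitones: a perfect octave and an augmented seventh are the same chromatic distance.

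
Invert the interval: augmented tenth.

First reduce the compound augmented tenth to its simple form, an augmented third.
Inverted interval numbers add to nine, so a third pairs with a sixth (3 + 6 = 9).
Quality inverts too: augmented becomes diminished. That makes the inversion a diminished sixth.

diminished 6th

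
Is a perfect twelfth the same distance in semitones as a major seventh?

A perfect twelfth is 19 semitones but a major seventh is 11 semitones — different sizes.

No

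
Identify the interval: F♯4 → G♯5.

major ninth

F to G spans two letter names (F-G), plus an octave, so the interval is some kind of ninth.
Counting semitones, F#4→G#5 is 14, which is the major ninth.
(Equivalently, a compound major second: a major second plus an octave.)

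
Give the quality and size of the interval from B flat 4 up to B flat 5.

perfect 8th

B to B is the same letter name, plus an octave — that makes it an octave of some quality.
Counting semitones, Bb4→Bb5 is 12, which is the perfect octave.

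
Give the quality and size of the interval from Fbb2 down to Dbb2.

Descending from Fbb2 to Dbb2 is the same interval as ascending Dbb2 to Fbb2.
D to F spans three letter names (D-E-F): a third.
A major third would be 4 semitones, but Dbb2 to Fbb2 is 3 — one semitone narrower, making it a minor third.

minor 3rd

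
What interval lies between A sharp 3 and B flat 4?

diminished ninth

A to B spans two letter names (A-B), plus an octave — that makes it a ninth of some quality.
A major ninth would be 14 semitones; A#3 to Bb4 is 12, two semitones narrower, so the interval is diminished.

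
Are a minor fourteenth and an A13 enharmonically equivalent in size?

A minor fourteenth spans 22 semitones, and an augmented thirteenth also spans 22 semitones — they're enharmonic.

Yes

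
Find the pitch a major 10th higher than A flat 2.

Counting three letter names plus an octave up from A lands on C.
A major tenth is 16 semitones; 16 semitones up from Ab2 gives C4.

C 4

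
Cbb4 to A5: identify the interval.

doubly augmented thirteenth

C to A spans six letter names (C-D-E-F-G-A), plus an octave: a thirteenth.
Cbb4 to A5 spans 23 semitones — two semitones wider than the major thirteenth (21) — giving a doubly augmented thirteenth.
(Equivalently, a compound doubly augmented sixth: a doubly augmented sixth plus an octave.)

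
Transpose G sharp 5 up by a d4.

C 6

The fourth takes the letter from G up to C.
Moving 4 semitones up from G#5 (the size of a diminished fourth) reaches C6.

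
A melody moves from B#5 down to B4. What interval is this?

Descending from B#5 to B4 is the same interval as ascending B4 to B#5.
B to B is the same letter name, plus an octave — that makes it an octave of some quality.
A perfect octave would be 12 semitones; B4 to B#5 is 13, one semitone wider, so the interval is augmented.

augmented octave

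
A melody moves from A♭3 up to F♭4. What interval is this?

A to F spans six letter names (A-B-C-D-E-F), so the interval is some kind of sixth.
At 8 semitones, Ab3→Fb4 falls one short of a major sixth: minor.

minor sixth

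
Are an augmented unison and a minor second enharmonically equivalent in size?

An augmented unison spans 1 semitone, and a minor second also spans 1 semitone — they're enharmonic.

Yes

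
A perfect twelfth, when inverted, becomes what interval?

First reduce the compound perfect twelfth to its simple form, a perfect fifth.
Interval numbers invert to sum to nine: 5 + 4 = 9, so a fifth inverts to a fourth.
The quality also flips — perfect stays perfect — giving a perfect fourth.

perfect 4th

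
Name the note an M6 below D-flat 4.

F-flat 3

Six letter names down from D: F.
A major sixth is 9 semitones; 9 semitones down from Db4 gives Fb3.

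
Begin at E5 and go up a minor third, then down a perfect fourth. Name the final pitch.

D5

Up a minor third from E5: G5 (3 semitones up).
Down a perfect fourth from G5: D5 (5 semitones down).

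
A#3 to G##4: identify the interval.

M7

A to G spans seven letter names (A-B-C-D-E-F-G), so the interval is some kind of seventh.
The major seventh spans 11 semitones, and A#3 to G##4 is exactly 11 semitones — so this is a major seventh.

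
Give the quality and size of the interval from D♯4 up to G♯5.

P11

D to G spans four letter names (D-E-F-G), plus an octave — that makes it an eleventh of some quality.
The perfect eleventh spans 17 semitones, and D#4 to G#5 is exactly 17 semitones — so this is a perfect eleventh.
(Equivalently, a compound perfect fourth: a perfect fourth plus an octave.)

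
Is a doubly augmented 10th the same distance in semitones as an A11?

Both span 18 semitones: a doubly augmented tenth and an augmented eleventh are the same chromatic distance.

Yes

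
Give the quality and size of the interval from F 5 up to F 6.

F to F is the same letter name, plus an octave — that makes it an octave of some quality.
F5 to F6 is 12 semitones, matching the perfect octave exactly, so the quality is perfect.

perfect octave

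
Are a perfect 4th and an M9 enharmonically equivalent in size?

No

A perfect fourth spans 5 semitones; a major ninth spans 14 semitones. They differ by 9.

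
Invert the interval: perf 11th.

First reduce the compound perfect eleventh to its simple form, a perfect fourth.
The rule of nine gives the new number: 9 − 4 = 5, so a fourth becomes a fifth.
Quality inverts too: perfect stays perfect. That makes the inversion a perfect fifth.

perfect 5th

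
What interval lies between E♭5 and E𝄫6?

diminished octave

E to E is the same letter name, plus an octave — that makes it an octave of some quality.
The perfect octave is 12 semitones; here we have 11, one semitone narrower: diminished.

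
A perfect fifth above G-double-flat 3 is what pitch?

The fifth takes the letter from G up to D.
Moving 7 semitones up from Gbb3 (the size of a perfect fifth) reaches Dbb4.

D-double-flat 4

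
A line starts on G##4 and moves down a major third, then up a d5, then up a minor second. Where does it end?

C5

Down a major third from G##4: E#4 (4 semitones down).
Up a diminished fifth from E#4: B4 (6 semitones up).
A minor second up from B4 is C5.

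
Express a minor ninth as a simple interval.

minor 2nd

Each octave removed subtracts seven from the number: 9 − 7 = 2.
Quality carries through unchanged, so the simple form is a minor second.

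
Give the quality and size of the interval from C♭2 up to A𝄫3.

minor 13th

C to A spans six letter names (C-D-E-F-G-A), plus an octave — that makes it a thirteenth of some quality.
Cb2 to Abb3 is 20 semitones, a half step short of the major thirteenth (21), so this is minor.
(Equivalently, a compound minor sixth: a minor sixth plus an octave.)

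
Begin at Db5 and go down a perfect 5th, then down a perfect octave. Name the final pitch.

Gb3

Down a perfect fifth from Db5: Gb4 (7 semitones down).
A perfect octave down from Gb4 is Gb3.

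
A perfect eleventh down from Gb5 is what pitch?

Db4

Counting four letter names plus an octave down from G lands on D.
A perfect eleventh spans 17 semitones, so from Gb5 the target pitch is Db4.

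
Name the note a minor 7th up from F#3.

Counting seven letter names up from F lands on E.
Moving 10 semitones up from F#3 (the size of a minor seventh) reaches E4.

E4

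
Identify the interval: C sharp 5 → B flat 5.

C to B spans seven letter names (C-D-E-F-G-A-B): a seventh.
C#5 to Bb5 spans 9 semitones — two semitones narrower than the major seventh (11) — giving a diminished seventh.

diminished 7th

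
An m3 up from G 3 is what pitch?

B flat 3

Counting three letter names up from G lands on B.
A minor third is 3 semitones; 3 semitones up from G3 gives Bb3.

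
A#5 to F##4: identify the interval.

Descending from A#5 to F##4 is the same interval as ascending F##4 to A#5.
F to A spans three letter names (F-G-A), plus an octave — that makes it a tenth of some quality.
At 15 semitones, F##4→A#5 falls one short of a major tenth: minor.
(Equivalently, a compound minor third: a minor third plus an octave.)

minor tenth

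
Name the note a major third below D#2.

The third takes the letter from D down to B.
A major third is 4 semitones; 4 semitones down from D#2 gives B1.

B1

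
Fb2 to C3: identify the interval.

augmented fifth

F to C spans five letter names (F-G-A-B-C), so the interval is some kind of fifth.
Fb2 to C3 spans 8 semitones — one semitone wider than the perfect fifth (7) — giving an augmented fifth.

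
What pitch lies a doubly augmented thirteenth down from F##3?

Ab1

The thirteenth's letter: F down six letter names plus an octave → A.
A doubly augmented thirteenth is 23 semitones; 23 semitones down from F##3 gives Ab1.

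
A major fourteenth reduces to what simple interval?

Each octave removed subtracts seven from the number: 14 − 7 = 7.
Quality carries through unchanged, so the simple form is a major seventh.

major 7th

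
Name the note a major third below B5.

G5

Counting three letter names down from B lands on G.
A major third spans 4 semitones, so from B5 the target pitch is G5.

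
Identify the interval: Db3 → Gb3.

D to G spans four letter names (D-E-F-G) — that makes it a fourth of some quality.
Db3 to Gb3 is 5 semitones, matching the perfect fourth exactly, so the quality is perfect.

P4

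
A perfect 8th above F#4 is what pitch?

F#5

The letter stays F (same as the start), shifted an octave up.
Moving 12 semitones up from F#4 (the size of a perfect octave) reaches F#5.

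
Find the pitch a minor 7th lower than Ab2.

Seven letter names down from A: B.
A minor seventh spans 10 semitones, so from Ab2 the target pitch is Bb1.

Bb1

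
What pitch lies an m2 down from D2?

Counting two letter names down from D lands on C.
Moving 1 semitone down from D2 (the size of a minor second) reaches C#2.

C#2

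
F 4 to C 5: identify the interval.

perfect 5th

F to C spans five letter names (F-G-A-B-C) — that makes it a fifth of some quality.
F4 to C5 is 7 semitones, matching the perfect fifth exactly, so the quality is perfect.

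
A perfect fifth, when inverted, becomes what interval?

perfect 4th

Interval numbers invert to sum to nine: 5 + 4 = 9, so a fifth inverts to a fourth.
Quality inverts too: perfect stays perfect. That makes the inversion a perfect fourth.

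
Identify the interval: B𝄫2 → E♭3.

augmented 4th

B to E spans four letter names (B-C-D-E): a fourth.
A perfect fourth would be 5 semitones; Bbb2 to Eb3 is 6, one semitone wider, so the interval is augmented.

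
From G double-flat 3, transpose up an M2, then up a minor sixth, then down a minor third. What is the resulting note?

Up a major second from Gbb3: Abb3 (2 semitones up).
A minor sixth up from Abb3 is Fbb4.
A minor third down from Fbb4 is Dbb4.

D double-flat 4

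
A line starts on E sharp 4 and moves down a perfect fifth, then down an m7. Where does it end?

B sharp 2

E#4 down a perfect fifth → A#3 (7 semitones).
Down a minor seventh from A#3: B#2 (10 semitones down).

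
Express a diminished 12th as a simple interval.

Subtracting seven from the interval number removes an octave: 12 − 7 = 5.
So a diminished twelfth is an octave plus a diminished fifth. The quality is unchanged.

diminished 5th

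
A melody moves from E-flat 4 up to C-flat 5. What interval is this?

m6

E to C spans six letter names (E-F-G-A-B-C): a sixth.
At 8 semitones, Eb4→Cb5 falls one short of a major sixth: minor.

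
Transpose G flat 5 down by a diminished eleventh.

Counting four letter names plus an octave down from G lands on D.
A diminished eleventh spans 16 semitones, so from Gb5 the target pitch is D4.

D 4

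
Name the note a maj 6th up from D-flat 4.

The sixth takes the letter from D up to B.
Moving 9 semitones up from Db4 (the size of a major sixth) reaches Bb4.

B-flat 4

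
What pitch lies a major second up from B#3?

C##4

The second takes the letter from B up to C.
A major second is 2 semitones; 2 semitones up from B#3 gives C##4.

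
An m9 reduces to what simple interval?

Subtracting seven from the interval number removes an octave: 9 − 7 = 2.
So a minor ninth is an octave plus a minor second. The quality is unchanged.

minor 2nd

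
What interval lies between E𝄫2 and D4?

augmented fourteenth

E to D spans seven letter names (E-F-G-A-B-C-D), plus an octave: a fourteenth.
The major fourteenth is 23 semitones; here we have 24, one semitone wider: augmented.
(Equivalently, a compound augmented seventh: an augmented seventh plus an octave.)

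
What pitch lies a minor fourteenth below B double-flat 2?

The fourteenth's letter: B down seven letter names plus an octave → C.
Moving 22 semitones down from Bbb2 (the size of a minor fourteenth) reaches Cb1.

C flat 1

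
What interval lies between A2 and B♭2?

A to B spans two letter names (A-B), so the interval is some kind of second.
A major second would be 2 semitones, but A2 to Bb2 is 1 — one semitone narrower, making it a minor second.

minor 2nd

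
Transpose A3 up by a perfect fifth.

The fifth takes the letter from A up to E.
A perfect fifth is 7 semitones; 7 semitones up from A3 gives E4.

E4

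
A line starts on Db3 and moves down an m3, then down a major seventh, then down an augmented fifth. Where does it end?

Fbb1

Db3 down a minor third → Bb2 (3 semitones).
Down a major seventh from Bb2: Cb2 (11 semitones down).
Cb2 down an augmented fifth → Fbb1 (8 semitones).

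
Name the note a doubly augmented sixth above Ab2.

Six letter names up from A: F.
A doubly augmented sixth spans 11 semitones, so from Ab2 the target pitch is F##3.

F##3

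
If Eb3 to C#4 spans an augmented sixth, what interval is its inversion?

diminished 3rd

Inverted interval numbers add to nine, so a sixth pairs with a third (6 + 3 = 9).
The quality also flips — augmented becomes diminished — giving a diminished third.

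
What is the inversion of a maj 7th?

minor 2nd

The rule of nine gives the new number: 9 − 7 = 2, so a seventh becomes a second.
The quality also flips — major becomes minor — giving a minor second.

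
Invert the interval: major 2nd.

The rule of nine gives the new number: 9 − 2 = 7, so a second becomes a seventh.
And major becomes minor under inversion, so we get a minor seventh.

minor seventh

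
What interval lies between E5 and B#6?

augmented twelfth

E to B spans five letter names (E-F-G-A-B), plus an octave — that makes it a twelfth of some quality.
The perfect twelfth is 19 semitones; here we have 20, one semitone wider: augmented.
(Equivalently, a compound augmented fifth: an augmented fifth plus an octave.)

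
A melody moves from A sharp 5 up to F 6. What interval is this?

d6

A to F spans six letter names (A-B-C-D-E-F): a sixth.
The major sixth is 9 semitones; here we have 7, two semitones narrower: diminished.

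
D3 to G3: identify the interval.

D to G spans four letter names (D-E-F-G), so the interval is some kind of fourth.
Counting semitones, D3→G3 is 5, which is the perfect fourth.

P4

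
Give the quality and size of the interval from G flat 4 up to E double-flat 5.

G to E spans six letter names (G-A-B-C-D-E) — that makes it a sixth of some quality.
Gb4 to Ebb5 is 8 semitones, a half step short of the major sixth (9), so this is minor.

m6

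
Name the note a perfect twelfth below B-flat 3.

The twelfth's letter: B down five letter names plus an octave → E.
A perfect twelfth is 19 semitones; 19 semitones down from Bb3 gives Eb2.

E-flat 2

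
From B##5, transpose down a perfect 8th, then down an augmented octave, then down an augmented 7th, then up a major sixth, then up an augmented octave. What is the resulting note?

A perfect octave down from B##5 is B##4.
B##4 down an augmented octave → B#3 (13 semitones).
Down an augmented seventh from B#3: C3 (12 semitones down).
A major sixth up from C3 is A3.
Up an augmented octave from A3: A#4 (13 semitones up).

A#4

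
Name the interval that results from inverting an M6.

minor third

Interval numbers invert to sum to nine: 6 + 3 = 9, so a sixth inverts to a third.
The quality also flips — major becomes minor — giving a minor third.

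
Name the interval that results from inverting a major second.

Inverted interval numbers add to nine, so a second pairs with a seventh (2 + 7 = 9).
And major becomes minor under inversion, so we get a minor seventh.

m7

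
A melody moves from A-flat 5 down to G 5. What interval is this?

Descending from Ab5 to G5 is the same interval as ascending G5 to Ab5.
G to A spans two letter names (G-A) — that makes it a second of some quality.
G5 to Ab5 is 1 semitone, a half step short of the major second (2), so this is minor.

minor second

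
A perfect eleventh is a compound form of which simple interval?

Each octave removed subtracts seven from the number: 11 − 7 = 4.
That makes a perfect eleventh a compound perfect fourth — an octave plus a perfect fourth.

perfect fourth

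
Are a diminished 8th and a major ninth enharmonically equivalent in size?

11 semitones (diminished octave) vs 14 semitones (major ninth): not equal.

No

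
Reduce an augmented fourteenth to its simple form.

Subtracting seven from the interval number removes an octave: 14 − 7 = 7.
Quality carries through unchanged, so the simple form is an augmented seventh.

augmented seventh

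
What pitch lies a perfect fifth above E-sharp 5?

The fifth takes the letter from E up to B.
A perfect fifth is 7 semitones; 7 semitones up from E#5 gives B#5.

B-sharp 5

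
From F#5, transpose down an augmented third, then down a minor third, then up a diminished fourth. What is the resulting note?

Ebb5

An augmented third down from F#5 is Db5.
Down a minor third from Db5: Bb4 (3 semitones down).
A diminished fourth up from Bb4 is Ebb5.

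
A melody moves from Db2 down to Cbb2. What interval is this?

A2

Descending from Db2 to Cbb2 is the same interval as ascending Cbb2 to Db2.
C to D spans two letter names (C-D): a second.
Cbb2 to Db2 spans 3 semitones — one semitone wider than the major second (2) — giving an augmented second.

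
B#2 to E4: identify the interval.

B to E spans four letter names (B-C-D-E), plus an octave, so the interval is some kind of eleventh.
A perfect eleventh would be 17 semitones; B#2 to E4 is 16, one semitone narrower, so the interval is diminished.
(Equivalently, a compound diminished fourth: a diminished fourth plus an octave.)

diminished 11th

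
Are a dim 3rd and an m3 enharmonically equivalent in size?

2 semitones (diminished third) vs 3 semitones (minor third): not equal.

No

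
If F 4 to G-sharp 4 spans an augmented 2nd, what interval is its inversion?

d7

Interval numbers invert to sum to nine: 2 + 7 = 9, so a second inverts to a seventh.
The quality also flips — augmented becomes diminished — giving a diminished seventh.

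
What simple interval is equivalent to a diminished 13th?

Subtracting seven from the interval number removes an octave: 13 − 7 = 6.
That makes a diminished thirteenth a compound diminished sixth — an octave plus a diminished sixth.

diminished 6th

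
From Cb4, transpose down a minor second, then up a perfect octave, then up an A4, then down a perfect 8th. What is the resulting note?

Cb4 down a minor second → Bb3 (1 semitone).
A perfect octave up from Bb3 is Bb4.
An augmented fourth up from Bb4 is E5.
A perfect octave down from E5 is E4.

E4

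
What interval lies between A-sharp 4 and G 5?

diminished 7th

A to G spans seven letter names (A-B-C-D-E-F-G), so the interval is some kind of seventh.
The major seventh is 11 semitones; here we have 9, two semitones narrower: diminished.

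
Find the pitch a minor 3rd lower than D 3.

B 2

Counting three letter names down from D lands on B.
A minor third spans 3 semitones, so from D3 the target pitch is B2.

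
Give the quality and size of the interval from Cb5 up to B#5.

C to B spans seven letter names (C-D-E-F-G-A-B) — that makes it a seventh of some quality.
The major seventh is 11 semitones; here we have 13, two semitones wider: doubly augmented.

doubly augmented seventh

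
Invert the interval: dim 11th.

augmented 5th

First reduce the compound diminished eleventh to its simple form, a diminished fourth.
Interval numbers invert to sum to nine: 4 + 5 = 9, so a fourth inverts to a fifth.
The quality also flips — diminished becomes augmented — giving an augmented fifth.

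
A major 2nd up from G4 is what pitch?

A4

Two letter names up from G: A.
A major second is 2 semitones; 2 semitones up from G4 gives A4.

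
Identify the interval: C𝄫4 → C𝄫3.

Descending from Cbb4 to Cbb3 is the same interval as ascending Cbb3 to Cbb4.
C to C is the same letter name, plus an octave — that makes it an octave of some quality.
Cbb3 to Cbb4 is 12 semitones, matching the perfect octave exactly, so the quality is perfect.

perfect 8th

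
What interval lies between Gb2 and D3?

augmented 5th

G to D spans five letter names (G-A-B-C-D) — that makes it a fifth of some quality.
The perfect fifth is 7 semitones; here we have 8, one semitone wider: augmented.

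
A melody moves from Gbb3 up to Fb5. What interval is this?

G to F spans seven letter names (G-A-B-C-D-E-F), plus an octave — that makes it a fourteenth of some quality.
The major fourteenth spans 23 semitones, and Gbb3 to Fb5 is exactly 23 semitones — so this is a major fourteenth.
(Equivalently, a compound major seventh: a major seventh plus an octave.)

M14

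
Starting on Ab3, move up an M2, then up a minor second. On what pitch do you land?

Cb4

A major second up from Ab3 is Bb3.
Up a minor second from Bb3: Cb4 (1 semitone up).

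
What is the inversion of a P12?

First reduce the compound perfect twelfth to its simple form, a perfect fifth.
Interval numbers invert to sum to nine: 5 + 4 = 9, so a fifth inverts to a fourth.
And perfect stays perfect under inversion, so we get a perfect fourth.

P4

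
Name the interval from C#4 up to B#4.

major seventh

C to B spans seven letter names (C-D-E-F-G-A-B): a seventh.
The major seventh spans 11 semitones, and C#4 to B#4 is exactly 11 semitones — so this is a major seventh.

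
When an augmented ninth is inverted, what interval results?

diminished 7th

First reduce the compound augmented ninth to its simple form, an augmented second.
Inverted interval numbers add to nine, so a second pairs with a seventh (2 + 7 = 9).
The quality also flips — augmented becomes diminished — giving a diminished seventh.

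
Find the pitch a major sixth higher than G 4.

The sixth takes the letter from G up to E.
A major sixth spans 9 semitones, so from G4 the target pitch is E5.

E 5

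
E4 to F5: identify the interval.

minor ninth

E to F spans two letter names (E-F), plus an octave: a ninth.
E4 to F5 is 13 semitones, a half step short of the major ninth (14), so this is minor.
(Equivalently, a compound minor second: a minor second plus an octave.)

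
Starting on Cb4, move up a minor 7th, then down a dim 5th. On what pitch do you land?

Eb4

Up a minor seventh from Cb4: Bbb4 (10 semitones up).
Bbb4 down a diminished fifth → Eb4 (6 semitones).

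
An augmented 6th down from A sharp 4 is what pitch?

C 4

Counting six letter names down from A lands on C.
An augmented sixth is 10 semitones; 10 semitones down from A#4 gives C4.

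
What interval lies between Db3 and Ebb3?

minor second

D to E spans two letter names (D-E), so the interval is some kind of second.
A major second would be 2 semitones, but Db3 to Ebb3 is 1 — one semitone narrower, making it a minor second.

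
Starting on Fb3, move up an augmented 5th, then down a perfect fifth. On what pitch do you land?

An augmented fifth up from Fb3 is C4.
C4 down a perfect fifth → F3 (7 semitones).

F3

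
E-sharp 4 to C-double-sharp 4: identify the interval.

minor third

Descending from E#4 to C##4 is the same interval as ascending C##4 to E#4.
C to E spans three letter names (C-D-E), so the interval is some kind of third.
C##4 to E#4 is 3 semitones, a half step short of the major third (4), so this is minor.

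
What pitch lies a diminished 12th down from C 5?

Counting five letter names plus an octave down from C lands on F.
A diminished twelfth is 18 semitones; 18 semitones down from C5 gives F#3.

F sharp 3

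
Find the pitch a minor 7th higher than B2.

Seven letter names up from B: A.
A minor seventh is 10 semitones; 10 semitones up from B2 gives A3.

A3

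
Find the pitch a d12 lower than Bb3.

E2

The twelfth's letter: B down five letter names plus an octave → E.
A diminished twelfth is 18 semitones; 18 semitones down from Bb3 gives E2.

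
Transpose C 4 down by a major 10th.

Three letters down from C (plus an octave) reaches A.
A major tenth is 16 semitones; 16 semitones down from C4 gives Ab2.

A-flat 2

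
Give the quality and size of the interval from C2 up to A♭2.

C to A spans six letter names (C-D-E-F-G-A), so the interval is some kind of sixth.
At 8 semitones, C2→Ab2 falls one short of a major sixth: minor.

minor sixth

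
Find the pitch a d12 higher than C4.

Five letters up from C (plus an octave) reaches G.
A diminished twelfth is 18 semitones; 18 semitones up from C4 gives Gb5.

Gb5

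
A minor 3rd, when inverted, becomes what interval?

Interval numbers invert to sum to nine: 3 + 6 = 9, so a third inverts to a sixth.
And minor becomes major under inversion, so we get a major sixth.

M6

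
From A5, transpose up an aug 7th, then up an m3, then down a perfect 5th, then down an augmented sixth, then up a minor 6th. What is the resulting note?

An augmented seventh up from A5 is G##6.
G##6 up a minor third → B#6 (3 semitones).
B#6 down a perfect fifth → E#6 (7 semitones).
E#6 down an augmented sixth → G5 (10 semitones).
Up a minor sixth from G5: Eb6 (8 semitones up).

Eb6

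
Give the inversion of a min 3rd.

The rule of nine gives the new number: 9 − 3 = 6, so a third becomes a sixth.
And minor becomes major under inversion, so we get a major sixth.

major 6th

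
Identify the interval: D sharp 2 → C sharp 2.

Descending from D#2 to C#2 is the same interval as ascending C#2 to D#2.
C to D spans two letter names (C-D), so the interval is some kind of second.
Counting semitones, C#2→D#2 is 2, which is the major second.

major second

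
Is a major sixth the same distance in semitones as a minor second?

A major sixth is 9 semitones but a minor second is 1 semitone — different sizes.

No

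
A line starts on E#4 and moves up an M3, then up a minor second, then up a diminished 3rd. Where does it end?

Up a major third from E#4: G##4 (4 semitones up).
Up a minor second from G##4: A#4 (1 semitone up).
Up a diminished third from A#4: C5 (2 semitones up).

C5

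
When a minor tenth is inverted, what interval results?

First reduce the compound minor tenth to its simple form, a minor third.
The rule of nine gives the new number: 9 − 3 = 6, so a third becomes a sixth.
And minor becomes major under inversion, so we get a major sixth.

M6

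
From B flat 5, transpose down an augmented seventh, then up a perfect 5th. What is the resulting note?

An augmented seventh down from Bb5 is Cbb5.
Cbb5 up a perfect fifth → Gbb5 (7 semitones).

G double-flat 5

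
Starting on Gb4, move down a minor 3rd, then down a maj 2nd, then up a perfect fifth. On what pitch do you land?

Gb4 down a minor third → Eb4 (3 semitones).
Eb4 down a major second → Db4 (2 semitones).
A perfect fifth up from Db4 is Ab4.

Ab4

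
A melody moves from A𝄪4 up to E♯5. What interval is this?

A to E spans five letter names (A-B-C-D-E): a fifth.
The perfect fifth is 7 semitones; here we have 6, one semitone narrower: diminished.

d5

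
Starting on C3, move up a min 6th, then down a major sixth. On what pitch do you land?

Up a minor sixth from C3: Ab3 (8 semitones up).
Down a major sixth from Ab3: Cb3 (9 semitones down).

Cb3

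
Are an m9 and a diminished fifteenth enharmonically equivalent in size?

13 semitones (minor ninth) vs 23 semitones (diminished fifteenth): not equal.

No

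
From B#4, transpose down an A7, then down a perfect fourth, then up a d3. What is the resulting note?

Bbb3

B#4 down an augmented seventh → C4 (12 semitones).
C4 down a perfect fourth → G3 (5 semitones).
Up a diminished third from G3: Bbb3 (2 semitones up).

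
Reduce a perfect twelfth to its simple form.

perfect fifth

Subtracting seven from the interval number removes an octave: 12 − 7 = 5.
So a perfect twelfth is an octave plus a perfect fifth. The quality is unchanged.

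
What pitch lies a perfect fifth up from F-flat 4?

Five letter names up from F: C.
Moving 7 semitones up from Fb4 (the size of a perfect fifth) reaches Cb5.

C-flat 5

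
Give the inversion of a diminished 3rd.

Interval numbers invert to sum to nine: 3 + 6 = 9, so a third inverts to a sixth.
The quality also flips — diminished becomes augmented — giving an augmented sixth.

A6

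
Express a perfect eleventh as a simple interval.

Take out an octave (7 from the number): 11 − 7 = 4.
So a perfect eleventh is an octave plus a perfect fourth. The quality is unchanged.

perfect fourth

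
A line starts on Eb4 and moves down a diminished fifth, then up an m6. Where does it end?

Down a diminished fifth from Eb4: A3 (6 semitones down).
A minor sixth up from A3 is F4.

F4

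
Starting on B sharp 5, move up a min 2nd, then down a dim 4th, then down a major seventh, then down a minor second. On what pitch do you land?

G double-sharp 4

Up a minor second from B#5: C#6 (1 semitone up).
A diminished fourth down from C#6 is G##5.
G##5 down a major seventh → A#4 (11 semitones).
A#4 down a minor second → G##4 (1 semitone).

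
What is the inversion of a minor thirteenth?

major 3rd

First reduce the compound minor thirteenth to its simple form, a minor sixth.
Interval numbers invert to sum to nine: 6 + 3 = 9, so a sixth inverts to a third.
Quality inverts too: minor becomes major. That makes the inversion a major third.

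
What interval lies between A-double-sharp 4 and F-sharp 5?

A to F spans six letter names (A-B-C-D-E-F) — that makes it a sixth of some quality.
The major sixth is 9 semitones; here we have 7, two semitones narrower: diminished.

d6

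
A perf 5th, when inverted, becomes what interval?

Inverted interval numbers add to nine, so a fifth pairs with a fourth (5 + 4 = 9).
And perfect stays perfect under inversion, so we get a perfect fourth.

P4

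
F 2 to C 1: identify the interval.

perfect 11th

Descending from F2 to C1 is the same interval as ascending C1 to F2.
C to F spans four letter names (C-D-E-F), plus an octave: an eleventh.
Counting semitones, C1→F2 is 17, which is the perfect eleventh.
(Equivalently, a compound perfect fourth: a perfect fourth plus an octave.)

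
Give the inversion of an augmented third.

Interval numbers invert to sum to nine: 3 + 6 = 9, so a third inverts to a sixth.
Quality inverts too: augmented becomes diminished. That makes the inversion a diminished sixth.

diminished 6th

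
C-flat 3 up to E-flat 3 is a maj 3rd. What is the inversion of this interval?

minor sixth

Inverted interval numbers add to nine, so a third pairs with a sixth (3 + 6 = 9).
Quality inverts too: major becomes minor. That makes the inversion a minor sixth.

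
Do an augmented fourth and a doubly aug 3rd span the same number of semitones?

An augmented fourth spans 6 semitones, and a doubly augmented third also spans 6 semitones — they're enharmonic.

Yes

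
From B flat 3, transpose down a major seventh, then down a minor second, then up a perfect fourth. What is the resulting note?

A major seventh down from Bb3 is Cb3.
Cb3 down a minor second → Bb2 (1 semitone).
Up a perfect fourth from Bb2: Eb3 (5 semitones up).

E flat 3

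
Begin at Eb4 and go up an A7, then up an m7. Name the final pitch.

C#6

Eb4 up an augmented seventh → D#5 (12 semitones).
Up a minor seventh from D#5: C#6 (10 semitones up).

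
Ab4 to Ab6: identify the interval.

perfect fifteenth

A to A is the same letter name, plus 2 octaves — that makes it a fifteenth of some quality.
Counting semitones, Ab4→Ab6 is 24, which is the perfect fifteenth.
(Equivalently, a compound perfect octave: a perfect octave plus an octave.)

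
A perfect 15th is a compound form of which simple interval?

Each octave removed subtracts seven from the number: 15 − 7 = 8.
That makes a perfect fifteenth a compound perfect octave — an octave plus a perfect octave.

perfect octave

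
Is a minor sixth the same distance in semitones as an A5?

A minor sixth = 8 semitones = an augmented fifth; enharmonically equal.

Yes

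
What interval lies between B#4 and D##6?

major tenth

B to D spans three letter names (B-C-D), plus an octave — that makes it a tenth of some quality.
Counting semitones, B#4→D##6 is 16, which is the major tenth.
(Equivalently, a compound major third: a major third plus an octave.)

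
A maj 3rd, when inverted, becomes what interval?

minor 6th

The rule of nine gives the new number: 9 − 3 = 6, so a third becomes a sixth.
Quality inverts too: major becomes minor. That makes the inversion a minor sixth.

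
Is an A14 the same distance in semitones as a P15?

Yes

An augmented fourteenth spans 24 semitones, and a perfect fifteenth also spans 24 semitones — they're enharmonic.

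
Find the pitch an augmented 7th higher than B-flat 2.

A-sharp 3

Seven letter names up from B: A.
An augmented seventh spans 12 semitones, so from Bb2 the target pitch is A#3.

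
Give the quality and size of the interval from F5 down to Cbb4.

Descending from F5 to Cbb4 is the same interval as ascending Cbb4 to F5.
C to F spans four letter names (C-D-E-F), plus an octave, so the interval is some kind of eleventh.
Cbb4 to F5 spans 19 semitones — two semitones wider than the perfect eleventh (17) — giving a doubly augmented eleventh.
(Equivalently, a compound doubly augmented fourth: a doubly augmented fourth plus an octave.)

doubly augmented eleventh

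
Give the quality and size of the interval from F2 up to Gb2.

minor second

F to G spans two letter names (F-G), so the interval is some kind of second.
A major second would be 2 semitones, but F2 to Gb2 is 1 — one semitone narrower, making it a minor second.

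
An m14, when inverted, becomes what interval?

major second

First reduce the compound minor fourteenth to its simple form, a minor seventh.
Inverted interval numbers add to nine, so a seventh pairs with a second (7 + 2 = 9).
And minor becomes major under inversion, so we get a major second.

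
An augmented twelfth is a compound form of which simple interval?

Take out an octave (7 from the number): 12 − 7 = 5.
Quality carries through unchanged, so the simple form is an augmented fifth.

A5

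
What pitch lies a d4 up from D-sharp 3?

The fourth takes the letter from D up to G.
A diminished fourth is 4 semitones; 4 semitones up from D#3 gives G3.

G 3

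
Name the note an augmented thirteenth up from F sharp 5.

D double-sharp 7

The thirteenth's letter: F up six letter names plus an octave → D.
An augmented thirteenth spans 22 semitones, so from F#5 the target pitch is D##7.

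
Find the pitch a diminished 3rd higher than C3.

Three letter names up from C: E.
A diminished third is 2 semitones; 2 semitones up from C3 gives Ebb3.

Ebb3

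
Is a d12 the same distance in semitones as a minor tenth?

A diminished twelfth spans 18 semitones; a minor tenth spans 15 semitones. They differ by 3.

No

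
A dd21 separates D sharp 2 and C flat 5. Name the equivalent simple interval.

Take out 2 octaves (14 from the number): 21 − 14 = 7.
That makes a doubly diminished twenty-first a compound doubly diminished seventh — 2 octaves plus a doubly diminished seventh.

dd7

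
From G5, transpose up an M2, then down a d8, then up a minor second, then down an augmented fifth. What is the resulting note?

Eb4

A major second up from G5 is A5.
A diminished octave down from A5 is A#4.
Up a minor second from A#4: B4 (1 semitone up).
An augmented fifth down from B4 is Eb4.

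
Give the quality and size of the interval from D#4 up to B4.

D to B spans six letter names (D-E-F-G-A-B), so the interval is some kind of sixth.
D#4 to B4 is 8 semitones, a half step short of the major sixth (9), so this is minor.

minor 6th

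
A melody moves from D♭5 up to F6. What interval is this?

D to F spans three letter names (D-E-F), plus an octave — that makes it a tenth of some quality.
Db5 to F6 is 16 semitones, matching the major tenth exactly, so the quality is major.
(Equivalently, a compound major third: a major third plus an octave.)

major tenth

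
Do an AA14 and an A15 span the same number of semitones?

Yes

A doubly augmented fourteenth spans 25 semitones, and an augmented fifteenth also spans 25 semitones — they're enharmonic.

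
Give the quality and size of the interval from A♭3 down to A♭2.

Descending from Ab3 to Ab2 is the same interval as ascending Ab2 to Ab3.
A to A is the same letter name, plus an octave: an octave.
Ab2 to Ab3 is 12 semitones, matching the perfect octave exactly, so the quality is perfect.

perfect 8th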